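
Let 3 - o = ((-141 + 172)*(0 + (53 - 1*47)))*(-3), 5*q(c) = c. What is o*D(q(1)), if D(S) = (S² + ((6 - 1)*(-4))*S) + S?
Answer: -52734/25 ≈ -2109.4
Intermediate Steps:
q(c) = c/5
o = 561 (o = 3 - (-141 + 172)*(0 + (53 - 1*47))*(-3) = 3 - 31*(0 + (53 - 47))*(-3) = 3 - 31*(0 + 6)*(-3) = 3 - 31*6*(-3) = 3 - 186*(-3) = 3 - 1*(-558) = 3 + 558 = 561)
D(S) = S² - 19*S (D(S) = (S² + (5*(-4))*S) + S = (S² - 20*S) + S = S² - 19*S)
o*D(q(1)) = 561*(((⅕)*1)*(-19 + (⅕)*1)) = 561*((-19 + ⅕)/5) = 561*((⅕)*(-94/5)) = 561*(-94/25) = -52734/25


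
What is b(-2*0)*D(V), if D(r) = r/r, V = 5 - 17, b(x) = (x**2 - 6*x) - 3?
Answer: -3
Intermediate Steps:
b(x) = -3 + x**2 - 6*x
V = -12
D(r) = 1
b(-2*0)*D(V) = (-3 + (-2*0)**2 - (-12)*0)*1 = (-3 + 0**2 - 6*0)*1 = (-3 + 0 + 0)*1 = -3*1 = -3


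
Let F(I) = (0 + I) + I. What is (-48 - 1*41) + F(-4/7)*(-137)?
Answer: 473/7 ≈ 67.571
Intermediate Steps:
F(I) = 2*I (F(I) = I + I = 2*I)
(-48 - 1*41) + F(-4/7)*(-137) = (-48 - 1*41) + (2*(-4/7))*(-137) = (-48 - 41) + (2*(-4*⅐))*(-137) = -89 + (2*(-4/7))*(-137) = -89 - 8/7*(-137) = -89 + 1096/7 = 473/7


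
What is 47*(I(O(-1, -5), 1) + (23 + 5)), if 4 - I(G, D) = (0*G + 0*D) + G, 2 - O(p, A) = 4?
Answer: 1598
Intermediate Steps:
O(p, A) = -2 (O(p, A) = 2 - 1*4 = 2 - 4 = -2)
I(G, D) = 4 - G (I(G, D) = 4 - ((0*G + 0*D) + G) = 4 - ((0 + 0) + G) = 4 - (0 + G) = 4 - G)
47*(I(O(-1, -5), 1) + (23 + 5)) = 47*((4 - 1*(-2)) + (23 + 5)) = 47*((4 + 2) + 28) = 47*(6 + 28) = 47*34 = 1598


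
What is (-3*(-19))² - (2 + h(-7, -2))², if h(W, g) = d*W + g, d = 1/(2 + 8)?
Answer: 324851/100 ≈ 3248.5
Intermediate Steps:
d = ⅒ (d = 1/10 = ⅒ ≈ 0.10000)
h(W, g) = g + W/10 (h(W, g) = W/10 + g = g + W/10)
(-3*(-19))² - (2 + h(-7, -2))² = (-3*(-19))² - (2 + (-2 + (⅒)*(-7)))² = 57² - (2 + (-2 - 7/10))² = 3249 - (2 - 27/10)² = 3249 - (-7/10)² = 3249 - 1*49/100 = 3249 - 49/100 = 324851/100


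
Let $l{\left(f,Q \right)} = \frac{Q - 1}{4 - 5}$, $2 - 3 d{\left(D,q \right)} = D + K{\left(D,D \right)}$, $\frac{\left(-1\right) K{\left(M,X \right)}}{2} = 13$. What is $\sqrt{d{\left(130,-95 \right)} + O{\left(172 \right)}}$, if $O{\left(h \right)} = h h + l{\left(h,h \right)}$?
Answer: $\sqrt{29379} \approx 171.4$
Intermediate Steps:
$K{\left(M,X \right)} = -26$ ($K{\left(M,X \right)} = \left(-2\right) 13 = -26$)
$d{\left(D,q \right)} = \frac{28}{3} - \frac{D}{3}$ ($d{\left(D,q \right)} = \frac{2}{3} - \frac{D - 26}{3} = \frac{2}{3} - \frac{-26 + D}{3} = \frac{2}{3} - \left(- \frac{26}{3} + \frac{D}{3}\right) = \frac{28}{3} - \frac{D}{3}$)
$l{\left(f,Q \right)} = 1 - Q$ ($l{\left(f,Q \right)} = \frac{-1 + Q}{-1} = \left(-1 + Q\right) \left(-1\right) = 1 - Q$)
$O{\left(h \right)} = 1 + h^{2} - h$ ($O{\left(h \right)} = h h - \left(-1 + h\right) = h^{2} - \left(-1 + h\right) = 1 + h^{2} - h$)
$\sqrt{d{\left(130,-95 \right)} + O{\left(172 \right)}} = \sqrt{\left(\frac{28}{3} - \frac{130}{3}\right) + \left(1 + 172^{2} - 172\right)} = \sqrt{\left(\frac{28}{3} - \frac{130}{3}\right) + \left(1 + 29584 - 172\right)} = \sqrt{-34 + 29413} = \sqrt{29379}$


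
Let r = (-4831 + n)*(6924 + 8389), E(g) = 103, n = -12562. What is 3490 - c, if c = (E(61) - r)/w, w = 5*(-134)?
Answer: 134338706/335 ≈ 4.0101e+5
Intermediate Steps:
r = -266339009 (r = (-4831 - 12562)*(6924 + 8389) = -17393*15313 = -266339009)
w = -670
c = -133169556/335 (c = (103 - 1*(-266339009))/(-670) = (103 + 266339009)*(-1/670) = 266339112*(-1/670) = -133169556/335 ≈ -3.9752e+5)
3490 - c = 3490 - 1*(-133169556/335) = 3490 + 133169556/335 = 134338706/335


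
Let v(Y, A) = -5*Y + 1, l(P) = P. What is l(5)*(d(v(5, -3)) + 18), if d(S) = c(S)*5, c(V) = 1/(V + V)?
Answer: 4295/48 ≈ 89.479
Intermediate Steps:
c(V) = 1/(2*V)
v(Y, A) = 1 - 5*Y
d(S) = 5/(2*S) (d(S) = (1/(2*S))*5 = 5/(2*S))
l(5)*(d(v(5, -3)) + 18) = 5*(5/(2*(1 - 5*5)) + 18) = 5*(5/(2*(1 - 25)) + 18) = 5*((5/2)/(-24) + 18) = 5*((5/2)*(-1/24) + 18) = 5*(-5/48 + 18) = 5*(859/48) = 4295/48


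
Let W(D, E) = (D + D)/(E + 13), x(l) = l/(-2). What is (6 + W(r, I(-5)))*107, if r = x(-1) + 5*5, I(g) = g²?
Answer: 29853/38 ≈ 785.61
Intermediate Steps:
x(l) = -l/2 (x(l) = l*(-½) = -l/2)
r = 51/2 (r = -½*(-1) + 5*5 = ½ + 25 = 51/2 ≈ 25.500)
W(D, E) = 2*D/(13 + E) (W(D, E) = (2*D)/(13 + E) = 2*D/(13 + E))
(6 + W(r, I(-5)))*107 = (6 + 2*(51/2)/(13 + (-5)²))*107 = (6 + 2*(51/2)/(13 + 25))*107 = (6 + 2*(51/2)/38)*107 = (6 + 2*(51/2)*(1/38))*107 = (6 + 51/38)*107 = (279/38)*107 = 29853/38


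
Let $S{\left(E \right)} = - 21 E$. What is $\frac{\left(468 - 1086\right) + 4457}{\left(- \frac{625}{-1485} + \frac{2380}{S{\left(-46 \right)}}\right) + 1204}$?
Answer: $\frac{26224209}{8244229} \approx 3.1809$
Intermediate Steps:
$\frac{\left(468 - 1086\right) + 4457}{\left(- \frac{625}{-1485} + \frac{2380}{S{\left(-46 \right)}}\right) + 1204} = \frac{\left(468 - 1086\right) + 4457}{\left(- \frac{625}{-1485} + \frac{2380}{\left(-21\right) \left(-46\right)}\right) + 1204} = \frac{\left(468 - 1086\right) + 4457}{\left(\left(-625\right) \left(- \frac{1}{1485}\right) + \frac{2380}{966}\right) + 1204} = \frac{-618 + 4457}{\left(\frac{125}{297} + 2380 \cdot \frac{1}{966}\right) + 1204} = \frac{3839}{\left(\frac{125}{297} + \frac{170}{69}\right) + 1204} = \frac{3839}{\frac{19705}{6831} + 1204} = \frac{3839}{\frac{8244229}{6831}} = 3839 \cdot \frac{6831}{8244229} = \frac{26224209}{8244229}$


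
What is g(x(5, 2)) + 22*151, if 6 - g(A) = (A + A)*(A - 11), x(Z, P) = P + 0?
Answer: 3364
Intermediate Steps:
x(Z, P) = P
g(A) = 6 - 2*A*(-11 + A) (g(A) = 6 - (A + A)*(A - 11) = 6 - 2*A*(-11 + A))
g(x(5, 2)) + 22*151 = (6 - 2*2**2 + 22*2) + 22*151 = (6 - 2*4 + 44) + 3322 = (6 - 8 + 44) + 3322 = 42 + 3322 = 3364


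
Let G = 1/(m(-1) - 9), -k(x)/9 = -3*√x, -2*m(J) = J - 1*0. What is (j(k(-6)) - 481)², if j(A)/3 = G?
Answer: 66961489/289 ≈ 2.3170e+5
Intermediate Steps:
m(J) = -J/2 (m(J) = -(J - 1*0)/2 = -(J + 0)/2 = -J/2)
k(x) = 27*√x (k(x) = -(-27)*√x = 27*√x)
G = -2/17 (G = 1/(-½*(-1) - 9) = 1/(½ - 9) = 1/(-17/2) = -2/17 ≈ -0.11765)
j(A) = -6/17 (j(A) = 3*(-2/17) = -6/17)
(j(k(-6)) - 481)² = (-6/17 - 481)² = (-8183/17)² = 66961489/289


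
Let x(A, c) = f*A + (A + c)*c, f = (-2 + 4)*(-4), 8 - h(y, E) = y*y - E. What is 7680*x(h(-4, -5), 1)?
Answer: 706560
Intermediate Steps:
h(y, E) = 8 + E - y² (h(y, E) = 8 - (y*y - E) = 8 - (y² - E) = 8 + (E - y²) = 8 + E - y²)
f = -8 (f = 2*(-4) = -8)
x(A, c) = -8*A + c*(A + c) (x(A, c) = -8*A + (A + c)*c = -8*A + c*(A + c))
7680*x(h(-4, -5), 1) = 7680*(1² - 8*(8 - 5 - 1*(-4)²) + (8 - 5 - 1*(-4)²)*1) = 7680*(1 - 8*(8 - 5 - 1*16) + (8 - 5 - 1*16)*1) = 7680*(1 - 8*(8 - 5 - 16) + (8 - 5 - 16)*1) = 7680*(1 - 8*(-13) - 13*1) = 7680*(1 + 104 - 13) = 7680*92 = 706560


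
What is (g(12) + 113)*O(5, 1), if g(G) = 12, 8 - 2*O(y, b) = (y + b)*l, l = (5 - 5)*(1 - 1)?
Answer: 500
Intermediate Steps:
l = 0 (l = 0*0 = 0)
O(y, b) = 4 (O(y, b) = 4 - (y + b)*0/2 = 4 - (b + y)*0/2 = 4 - 1/2*0 = 4 + 0 = 4)
(g(12) + 113)*O(5, 1) = (12 + 113)*4 = 125*4 = 500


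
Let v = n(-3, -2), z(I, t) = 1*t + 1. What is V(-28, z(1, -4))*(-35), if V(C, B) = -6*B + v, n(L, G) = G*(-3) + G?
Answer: -770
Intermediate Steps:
n(L, G) = -2*G (n(L, G) = -3*G + G = -2*G)
z(I, t) = 1 + t (z(I, t) = t + 1 = 1 + t)
v = 4 (v = -2*(-2) = 4)
V(C, B) = 4 - 6*B (V(C, B) = -6*B + 4 = 4 - 6*B)
V(-28, z(1, -4))*(-35) = (4 - 6*(1 - 4))*(-35) = (4 - 6*(-3))*(-35) = (4 + 18)*(-35) = 22*(-35) = -770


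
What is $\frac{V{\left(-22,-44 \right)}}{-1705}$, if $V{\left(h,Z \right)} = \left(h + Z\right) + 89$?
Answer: $- \frac{23}{1705} \approx -0.01349$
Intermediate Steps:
$V{\left(h,Z \right)} = 89 + Z + h$ ($V{\left(h,Z \right)} = \left(Z + h\right) + 89 = 89 + Z + h$)
$\frac{V{\left(-22,-44 \right)}}{-1705} = \frac{89 - 44 - 22}{-1705} = 23 \left(- \frac{1}{1705}\right) = - \frac{23}{1705}$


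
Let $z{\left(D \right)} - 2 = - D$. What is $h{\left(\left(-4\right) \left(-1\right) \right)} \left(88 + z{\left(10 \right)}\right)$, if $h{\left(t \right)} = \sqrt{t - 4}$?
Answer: $0$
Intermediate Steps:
$z{\left(D \right)} = 2 - D$
$h{\left(t \right)} = \sqrt{-4 + t}$
$h{\left(\left(-4\right) \left(-1\right) \right)} \left(88 + z{\left(10 \right)}\right) = \sqrt{-4 - -4} \left(88 + \left(2 - 10\right)\right) = \sqrt{-4 + 4} \left(88 + \left(2 - 10\right)\right) = \sqrt{0} \left(88 - 8\right) = 0 \cdot 80 = 0$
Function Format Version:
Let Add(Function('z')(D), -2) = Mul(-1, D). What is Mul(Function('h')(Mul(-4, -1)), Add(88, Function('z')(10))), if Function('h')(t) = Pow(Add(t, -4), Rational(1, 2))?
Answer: 0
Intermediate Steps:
Function('z')(D) = Add(2, Mul(-1, D))
Function('h')(t) = Pow(Add(-4, t), Rational(1, 2))
Mul(Function('h')(Mul(-4, -1)), Add(88, Function('z')(10))) = Mul(Pow(Add(-4, Mul(-4, -1)), Rational(1, 2)), Add(88, Add(2, Mul(-1, 10)))) = Mul(Pow(Add(-4, 4), Rational(1, 2)), Add(88, Add(2, -10))) = Mul(Pow(0, Rational(1, 2)), Add(88, -8)) = Mul(0, 80) = 0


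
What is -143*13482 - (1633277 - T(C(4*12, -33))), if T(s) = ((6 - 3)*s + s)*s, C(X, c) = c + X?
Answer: -3560303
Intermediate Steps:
C(X, c) = X + c
T(s) = 4*s² (T(s) = (3*s + s)*s = (4*s)*s = 4*s²)
-143*13482 - (1633277 - T(C(4*12, -33))) = -143*13482 - (1633277 - 4*(4*12 - 33)²) = -1927926 - (1633277 - 4*(48 - 33)²) = -1927926 - (1633277 - 4*15²) = -1927926 - (1633277 - 4*225) = -1927926 - (1633277 - 1*900) = -1927926 - (1633277 - 900) = -1927926 - 1*1632377 = -1927926 - 1632377 = -3560303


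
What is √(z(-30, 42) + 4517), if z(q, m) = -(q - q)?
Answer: √4517 ≈ 67.209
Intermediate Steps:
z(q, m) = 0 (z(q, m) = -1*0 = 0)
√(z(-30, 42) + 4517) = √(0 + 4517) = √4517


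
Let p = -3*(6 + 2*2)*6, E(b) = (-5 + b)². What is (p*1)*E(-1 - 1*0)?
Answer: -6480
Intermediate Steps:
p = -180 (p = -3*(6 + 4)*6 = -3*10*6 = -30*6 = -180)
(p*1)*E(-1 - 1*0) = (-180*1)*(-5 + (-1 - 1*0))² = -180*(-5 + (-1 + 0))² = -180*(-5 - 1)² = -180*(-6)² = -180*36 = -6480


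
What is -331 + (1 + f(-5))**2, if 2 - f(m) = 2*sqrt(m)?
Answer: -342 - 12*I*sqrt(5) ≈ -342.0 - 26.833*I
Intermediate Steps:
f(m) = 2 - 2*sqrt(m)
-331 + (1 + f(-5))**2 = -331 + (1 + (2 - 2*I*sqrt(5)))**2 = -331 + (3 - 2*I*sqrt(5))**2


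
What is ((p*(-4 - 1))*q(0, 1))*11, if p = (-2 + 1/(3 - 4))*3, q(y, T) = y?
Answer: 0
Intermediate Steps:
p = -9 (p = (-2 + 1/(-1))*3 = (-2 - 1)*3 = -3*3 = -9)
((p*(-4 - 1))*q(0, 1))*11 = (-9*(-4 - 1)*0)*11 = (-9*(-5)*0)*11 = (45*0)*11 = 0*11 = 0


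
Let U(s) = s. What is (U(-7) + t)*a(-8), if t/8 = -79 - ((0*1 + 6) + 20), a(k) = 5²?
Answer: -21175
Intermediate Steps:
a(k) = 25
t = -840 (t = 8*(-79 - ((0*1 + 6) + 20)) = 8*(-79 - ((0 + 6) + 20)) = 8*(-79 - (6 + 20)) = 8*(-79 - 1*26) = 8*(-79 - 26) = 8*(-105) = -840)
(U(-7) + t)*a(-8) = (-7 - 840)*25 = -847*25 = -21175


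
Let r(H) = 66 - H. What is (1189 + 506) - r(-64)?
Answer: 1565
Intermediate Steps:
(1189 + 506) - r(-64) = (1189 + 506) - (66 - 1*(-64)) = 1695 - (66 + 64) = 1695 - 1*130 = 1695 - 130 = 1565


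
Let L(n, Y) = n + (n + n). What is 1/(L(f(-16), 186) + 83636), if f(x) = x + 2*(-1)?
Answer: 1/83582 ≈ 1.1964e-5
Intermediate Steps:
f(x) = -2 + x (f(x) = x - 2 = -2 + x)
L(n, Y) = 3*n (L(n, Y) = n + 2*n = 3*n)
1/(L(f(-16), 186) + 83636) = 1/(3*(-2 - 16) + 83636) = 1/(3*(-18) + 83636) = 1/(-54 + 83636) = 1/83582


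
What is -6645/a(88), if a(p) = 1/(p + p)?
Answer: -1169520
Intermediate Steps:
a(p) = 1/(2*p)
-6645/a(88) = -6645/((½)/88) = -6645/((½)*(1/88)) = -6645/1/176 = -6645*176 = -1169520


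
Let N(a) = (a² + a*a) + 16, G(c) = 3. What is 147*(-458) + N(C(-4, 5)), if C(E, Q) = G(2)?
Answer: -67292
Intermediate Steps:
C(E, Q) = 3
N(a) = 16 + 2*a² (N(a) = (a² + a²) + 16 = 2*a² + 16 = 16 + 2*a²)
147*(-458) + N(C(-4, 5)) = 147*(-458) + (16 + 2*3²) = -67326 + (16 + 2*9) = -67326 + (16 + 18) = -67326 + 34 = -67292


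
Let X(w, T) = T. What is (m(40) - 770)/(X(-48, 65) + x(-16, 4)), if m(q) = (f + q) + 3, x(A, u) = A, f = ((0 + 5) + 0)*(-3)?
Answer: -106/7 ≈ -15.143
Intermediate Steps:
f = -15 (f = (5 + 0)*(-3) = 5*(-3) = -15)
m(q) = -12 + q (m(q) = (-15 + q) + 3 = -12 + q)
(m(40) - 770)/(X(-48, 65) + x(-16, 4)) = ((-12 + 40) - 770)/(65 - 16) = (28 - 770)/49 = -742*1/49 = -106/7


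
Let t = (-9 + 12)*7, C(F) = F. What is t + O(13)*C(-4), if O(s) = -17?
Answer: 89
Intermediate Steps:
t = 21 (t = 3*7 = 21)
t + O(13)*C(-4) = 21 - 17*(-4) = 21 + 68 = 89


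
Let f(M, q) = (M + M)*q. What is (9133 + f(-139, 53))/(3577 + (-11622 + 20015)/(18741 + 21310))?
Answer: -6797747/4341540 ≈ -1.5657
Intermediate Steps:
f(M, q) = 2*M*q (f(M, q) = (2*M)*q = 2*M*q)
(9133 + f(-139, 53))/(3577 + (-11622 + 20015)/(18741 + 21310)) = (9133 + 2*(-139)*53)/(3577 + (-11622 + 20015)/(18741 + 21310)) = (9133 - 14734)/(3577 + 8393/40051) = -5601/(3577 + 8393*(1/40051)) = -5601/(3577 + 763/3641) = -5601/13024620/3641 = -5601*3641/13024620 = -6797747/4341540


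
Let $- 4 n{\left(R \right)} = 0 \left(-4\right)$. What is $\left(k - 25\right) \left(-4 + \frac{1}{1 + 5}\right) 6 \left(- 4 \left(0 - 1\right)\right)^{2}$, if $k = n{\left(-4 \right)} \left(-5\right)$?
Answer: $9200$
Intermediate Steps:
$n{\left(R \right)} = 0$ ($n{\left(R \right)} = - \frac{0 \left(-4\right)}{4} = \left(- \frac{1}{4}\right) 0 = 0$)
$k = 0$ ($k = 0 \left(-5\right) = 0$)
$\left(k - 25\right) \left(-4 + \frac{1}{1 + 5}\right) 6 \left(- 4 \left(0 - 1\right)\right)^{2} = \left(0 - 25\right) \left(-4 + \frac{1}{1 + 5}\right) 6 \left(- 4 \left(0 - 1\right)\right)^{2} = - 25 \left(-4 + \frac{1}{6}\right) 6 \left(\left(-4\right) \left(-1\right)\right)^{2} = - 25 \left(-4 + \frac{1}{6}\right) 6 \cdot 4^{2} = - 25 \left(\left(- \frac{23}{6}\right) 6\right) 16 = \left(-25\right) \left(-23\right) 16 = 575 \cdot 16 = 9200$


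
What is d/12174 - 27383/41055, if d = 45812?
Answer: 85969501/27766865 ≈ 3.0961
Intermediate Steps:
d/12174 - 27383/41055 = 45812/12174 - 27383/41055 = 45812*(1/12174) - 27383*1/41055 = 22906/6087 - 27383/41055 = 85969501/27766865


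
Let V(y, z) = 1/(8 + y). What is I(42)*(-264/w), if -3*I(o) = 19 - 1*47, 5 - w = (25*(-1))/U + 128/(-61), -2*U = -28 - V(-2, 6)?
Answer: -25401376/91477 ≈ -277.68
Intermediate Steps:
U = 169/12 (U = -(-28 - 1/(8 - 2))/2 = -(-28 - 1/6)/2 = -(-28 - 1*⅙)/2 = -(-28 - ⅙)/2 = -½*(-169/6) = 169/12 ≈ 14.083)
w = 91477/10309 (w = 5 - ((25*(-1))/(169/12) + 128/(-61)) = 5 - (-25*12/169 + 128*(-1/61)) = 5 - (-300/169 - 128/61) = 5 - 1*(-39932/10309) = 5 + 39932/10309 = 91477/10309 ≈ 8.8735)
I(o) = 28/3 (I(o) = -(19 - 1*47)/3 = -(19 - 47)/3 = -⅓*(-28) = 28/3)
I(42)*(-264/w) = 28*(-264/91477/10309)/3 = 28*(-264*10309/91477)/3 = (28/3)*(-2721576/91477) = -25401376/91477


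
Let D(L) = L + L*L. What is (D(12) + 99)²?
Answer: 65025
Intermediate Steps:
D(L) = L + L²
(D(12) + 99)² = (12*(1 + 12) + 99)² = (12*13 + 99)² = (156 + 99)² = 255² = 65025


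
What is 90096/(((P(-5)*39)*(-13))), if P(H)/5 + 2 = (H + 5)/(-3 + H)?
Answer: 15016/845 ≈ 17.770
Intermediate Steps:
P(H) = -10 + 5*(5 + H)/(-3 + H) (P(H) = -10 + 5*((H + 5)/(-3 + H)) = -10 + 5*((5 + H)/(-3 + H)) = -10 + 5*(5 + H)/(-3 + H))
90096/(((P(-5)*39)*(-13))) = 90096/((((5*(11 - 1*(-5))/(-3 - 5))*39)*(-13))) = 90096/((((5*(11 + 5)/(-8))*39)*(-13))) = 90096/((((5*(-⅛)*16)*39)*(-13))) = 90096/((-10*39*(-13))) = 90096/((-390*(-13))) = 90096/5070 = 90096*(1/5070) = 15016/845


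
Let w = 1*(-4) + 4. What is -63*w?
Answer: 0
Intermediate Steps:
w = 0 (w = -4 + 4 = 0)
-63*w = -63*0 = 0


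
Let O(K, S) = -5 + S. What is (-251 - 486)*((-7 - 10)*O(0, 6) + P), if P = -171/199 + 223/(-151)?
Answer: 428219847/30049 ≈ 14251.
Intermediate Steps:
P = -70198/30049 (P = -171*1/199 + 223*(-1/151) = -171/199 - 223/151 = -70198/30049 ≈ -2.3361)
(-251 - 486)*((-7 - 10)*O(0, 6) + P) = (-251 - 486)*((-7 - 10)*(-5 + 6) - 70198/30049) = -737*(-17*1 - 70198/30049) = -737*(-17 - 70198/30049) = -737*(-581031/30049) = 428219847/30049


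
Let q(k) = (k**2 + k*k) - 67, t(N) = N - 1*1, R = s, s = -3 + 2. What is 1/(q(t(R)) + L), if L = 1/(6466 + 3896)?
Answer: -10362/611357 ≈ -0.016949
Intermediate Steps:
s = -1
R = -1
L = 1/10362 ≈ 9.6506e-5
t(N) = -1 + N (t(N) = N - 1 = -1 + N)
q(k) = -67 + 2*k**2 (q(k) = (k**2 + k**2) - 67 = 2*k**2 - 67 = -67 + 2*k**2)
1/(q(t(R)) + L) = 1/((-67 + 2*(-1 - 1)**2) + 1/10362) = 1/((-67 + 2*(-2)**2) + 1/10362) = 1/((-67 + 2*4) + 1/10362) = 1/((-67 + 8) + 1/10362) = 1/(-59 + 1/10362) = 1/(-611357/10362) = -10362/611357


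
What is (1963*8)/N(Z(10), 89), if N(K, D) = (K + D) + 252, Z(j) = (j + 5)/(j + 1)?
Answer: 86372/1883 ≈ 45.869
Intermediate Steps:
Z(j) = (5 + j)/(1 + j)
N(K, D) = 252 + D + K (N(K, D) = (D + K) + 252 = 252 + D + K)
(1963*8)/N(Z(10), 89) = (1963*8)/(252 + 89 + (5 + 10)/(1 + 10)) = 15704/(252 + 89 + 15/11) = 15704/(3766/11) = 15704*(11/3766) = 86372/1883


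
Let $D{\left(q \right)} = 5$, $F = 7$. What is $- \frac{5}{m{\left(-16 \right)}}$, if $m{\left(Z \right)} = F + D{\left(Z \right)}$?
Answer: $- \frac{5}{12} \approx -0.41667$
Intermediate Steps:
$m{\left(Z \right)} = 12$ ($m{\left(Z \right)} = 7 + 5 = 12$)
$- \frac{5}{m{\left(-16 \right)}} = - \frac{5}{12}$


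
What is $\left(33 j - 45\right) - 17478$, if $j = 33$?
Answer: $-16434$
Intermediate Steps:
$\left(33 j - 45\right) - 17478 = \left(33 \cdot 33 - 45\right) - 17478 = \left(1089 - 45\right) - 17478 = 1044 - 17478 = -16434$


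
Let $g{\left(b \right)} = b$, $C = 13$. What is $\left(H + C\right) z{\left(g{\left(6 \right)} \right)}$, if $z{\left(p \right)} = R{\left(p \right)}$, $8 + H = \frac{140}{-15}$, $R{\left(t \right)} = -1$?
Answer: $\frac{13}{3} \approx 4.3333$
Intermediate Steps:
$H = - \frac{52}{3}$ ($H = -8 + \frac{140}{-15} = -8 + 140 \left(- \frac{1}{15}\right) = -8 - \frac{28}{3} = - \frac{52}{3} \approx -17.333$)
$z{\left(p \right)} = -1$
$\left(H + C\right) z{\left(g{\left(6 \right)} \right)} = \left(- \frac{52}{3} + 13\right) \left(-1\right) = \left(- \frac{13}{3}\right) \left(-1\right) = \frac{13}{3}$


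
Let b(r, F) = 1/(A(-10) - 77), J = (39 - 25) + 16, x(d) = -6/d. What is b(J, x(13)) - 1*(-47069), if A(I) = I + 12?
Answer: 3530174/75 ≈ 47069.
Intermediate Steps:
A(I) = 12 + I
J = 30 (J = 14 + 16 = 30)
b(r, F) = -1/75 (b(r, F) = 1/((12 - 10) - 77) = 1/(2 - 77) = 1/(-75) = -1/75)
b(J, x(13)) - 1*(-47069) = -1/75 - 1*(-47069) = -1/75 + 47069 = 3530174/75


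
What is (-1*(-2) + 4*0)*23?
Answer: 46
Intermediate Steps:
(-1*(-2) + 4*0)*23 = (2 + 0)*23 = 2*23 = 46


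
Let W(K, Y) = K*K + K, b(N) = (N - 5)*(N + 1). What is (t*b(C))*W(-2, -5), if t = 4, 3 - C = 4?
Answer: 0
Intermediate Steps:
C = -1 (C = 3 - 1*4 = 3 - 4 = -1)
b(N) = (1 + N)*(-5 + N) (b(N) = (-5 + N)*(1 + N) = (1 + N)*(-5 + N))
W(K, Y) = K + K**2 (W(K, Y) = K**2 + K = K + K**2)
(t*b(C))*W(-2, -5) = (4*(-5 + (-1)**2 - 4*(-1)))*(-2*(1 - 2)) = (4*(-5 + 1 + 4))*(-2*(-1)) = (4*0)*2 = 0*2 = 0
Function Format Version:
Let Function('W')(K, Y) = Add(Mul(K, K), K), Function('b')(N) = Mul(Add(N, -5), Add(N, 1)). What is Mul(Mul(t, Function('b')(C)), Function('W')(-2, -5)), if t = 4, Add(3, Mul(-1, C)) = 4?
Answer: 0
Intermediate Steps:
C = -1 (C = Add(3, Mul(-1, 4)) = Add(3, -4) = -1)
Function('b')(N) = Mul(Add(1, N), Add(-5, N)) (Function('b')(N) = Mul(Add(-5, N), Add(1, N)) = Mul(Add(1, N), Add(-5, N)))
Function('W')(K, Y) = Add(K, Pow(K, 2)) (Function('W')(K, Y) = Add(Pow(K, 2), K) = Add(K, Pow(K, 2)))
Mul(Mul(t, Function('b')(C)), Function('W')(-2, -5)) = Mul(Mul(4, Add(-5, Pow(-1, 2), Mul(-4, -1))), Mul(-2, Add(1, -2))) = Mul(Mul(4, Add(-5, 1, 4)), Mul(-2, -1)) = Mul(Mul(4, 0), 2) = Mul(0, 2) = 0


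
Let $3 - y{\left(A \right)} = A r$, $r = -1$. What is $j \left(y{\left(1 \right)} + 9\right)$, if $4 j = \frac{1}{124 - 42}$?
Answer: $\frac{13}{328} \approx 0.039634$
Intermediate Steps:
$y{\left(A \right)} = 3 + A$ ($y{\left(A \right)} = 3 - A \left(-1\right) = 3 - - A = 3 + A$)
$j = \frac{1}{328}$ ($j = \frac{1}{4 \left(124 - 42\right)} = \frac{1}{4 \cdot 82} = \frac{1}{4} \cdot \frac{1}{82} = \frac{1}{328} \approx 0.0030488$)
$j \left(y{\left(1 \right)} + 9\right) = \frac{\left(3 + 1\right) + 9}{328} = \frac{4 + 9}{328} = \frac{1}{328} \cdot 13 = \frac{13}{328}$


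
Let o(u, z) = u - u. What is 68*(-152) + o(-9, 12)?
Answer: -10336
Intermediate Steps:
o(u, z) = 0
68*(-152) + o(-9, 12) = 68*(-152) + 0 = -10336 + 0 = -10336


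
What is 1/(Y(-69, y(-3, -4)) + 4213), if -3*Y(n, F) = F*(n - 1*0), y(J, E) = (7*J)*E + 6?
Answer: 1/6283 ≈ 0.00015916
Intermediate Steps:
y(J, E) = 6 + 7*E*J (y(J, E) = 7*E*J + 6 = 6 + 7*E*J)
Y(n, F) = -F*n/3 (Y(n, F) = -F*(n - 1*0)/3 = -F*(n + 0)/3 = -F*n/3)
1/(Y(-69, y(-3, -4)) + 4213) = 1/(-⅓*(6 + 7*(-4)*(-3))*(-69) + 4213) = 1/(-⅓*(6 + 84)*(-69) + 4213) = 1/(-⅓*90*(-69) + 4213) = 1/(2070 + 4213) = 1/6283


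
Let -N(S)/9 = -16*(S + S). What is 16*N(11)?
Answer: 50688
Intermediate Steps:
N(S) = 288*S (N(S) = -(-144)*(S + S) = -(-144)*2*S = -(-288)*S = 288*S)
16*N(11) = 16*(288*11) = 16*3168 = 50688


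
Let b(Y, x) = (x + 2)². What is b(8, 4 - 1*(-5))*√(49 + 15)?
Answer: 968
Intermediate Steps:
b(Y, x) = (2 + x)²
b(8, 4 - 1*(-5))*√(49 + 15) = (2 + (4 - 1*(-5)))²*√(49 + 15) = (2 + (4 + 5))²*√64 = (2 + 9)²*8 = 11²*8 = 121*8 = 968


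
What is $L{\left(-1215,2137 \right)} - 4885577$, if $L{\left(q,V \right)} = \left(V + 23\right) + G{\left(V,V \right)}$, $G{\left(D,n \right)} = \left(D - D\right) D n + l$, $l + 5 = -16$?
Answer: $-4883438$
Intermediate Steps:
$l = -21$ ($l = -5 - 16 = -21$)
$G{\left(D,n \right)} = -21$ ($G{\left(D,n \right)} = \left(D - D\right) D n - 21 = 0 D n - 21 = 0 n - 21 = 0 - 21 = -21$)
$L{\left(q,V \right)} = 2 + V$ ($L{\left(q,V \right)} = \left(V + 23\right) - 21 = \left(23 + V\right) - 21 = 2 + V$)
$L{\left(-1215,2137 \right)} - 4885577 = \left(2 + 2137\right) - 4885577 = 2139 - 4885577 = -4883438$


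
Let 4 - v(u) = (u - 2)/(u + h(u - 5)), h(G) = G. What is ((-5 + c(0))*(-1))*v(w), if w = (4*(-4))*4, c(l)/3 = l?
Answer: 2330/133 ≈ 17.519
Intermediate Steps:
c(l) = 3*l
w = -64 (w = -16*4 = -64)
v(u) = 4 - (-2 + u)/(-5 + 2*u) (v(u) = 4 - (u - 2)/(u + (u - 5)) = 4 - (-2 + u)/(u + (-5 + u)) = 4 - (-2 + u)/(-5 + 2*u))
((-5 + c(0))*(-1))*v(w) = ((-5 + 3*0)*(-1))*((-18 + 7*(-64))/(-5 + 2*(-64))) = ((-5 + 0)*(-1))*((-18 - 448)/(-5 - 128)) = (-5*(-1))*(-466/(-133)) = 5*(-1/133*(-466)) = 5*(466/133) = 2330/133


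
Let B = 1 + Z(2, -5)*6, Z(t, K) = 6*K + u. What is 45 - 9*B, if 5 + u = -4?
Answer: 2142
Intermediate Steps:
u = -9 (u = -5 - 4 = -9)
Z(t, K) = -9 + 6*K (Z(t, K) = 6*K - 9 = -9 + 6*K)
B = -233 (B = 1 + (-9 + 6*(-5))*6 = 1 + (-9 - 30)*6 = 1 - 39*6 = 1 - 234 = -233)
45 - 9*B = 45 - 9*(-233) = 45 + 2097 = 2142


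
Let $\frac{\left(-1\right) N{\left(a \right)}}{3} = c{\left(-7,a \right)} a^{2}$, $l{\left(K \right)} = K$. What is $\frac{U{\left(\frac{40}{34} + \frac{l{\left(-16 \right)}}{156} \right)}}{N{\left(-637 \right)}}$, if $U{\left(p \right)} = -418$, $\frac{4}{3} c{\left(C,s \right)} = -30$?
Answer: $- \frac{836}{54778815} \approx -1.5261 \cdot 10^{-5}$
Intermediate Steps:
$c{\left(C,s \right)} = - \frac{45}{2}$ ($c{\left(C,s \right)} = \frac{3}{4} \left(-30\right) = - \frac{45}{2}$)
$N{\left(a \right)} = \frac{135 a^{2}}{2}$ ($N{\left(a \right)} = - 3 \left(- \frac{45 a^{2}}{2}\right) = \frac{135 a^{2}}{2}$)
$\frac{U{\left(\frac{40}{34} + \frac{l{\left(-16 \right)}}{156} \right)}}{N{\left(-637 \right)}} = - \frac{418}{\frac{135}{2} \left(-637\right)^{2}} = - \frac{418}{\frac{135}{2} \cdot 405769} = - \frac{418}{\frac{54778815}{2}} = \left(-418\right) \frac{2}{54778815} = - \frac{836}{54778815}$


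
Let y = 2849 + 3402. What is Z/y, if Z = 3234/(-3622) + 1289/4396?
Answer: -4773953/49765186156 ≈ -9.5930e-5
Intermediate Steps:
y = 6251
Z = -4773953/7961156 (Z = 3234*(-1/3622) + 1289*(1/4396) = -1617/1811 + 1289/4396 = -4773953/7961156 ≈ -0.59966)
Z/y = -4773953/7961156/6251 = -4773953/7961156*1/6251 = -4773953/49765186156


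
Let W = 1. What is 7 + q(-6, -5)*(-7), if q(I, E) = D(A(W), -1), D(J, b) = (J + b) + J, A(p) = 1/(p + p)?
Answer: 7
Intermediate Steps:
A(p) = 1/(2*p)
D(J, b) = b + 2*J
q(I, E) = 0 (q(I, E) = -1 + 2*((1/2)/1) = -1 + 2*((1/2)*1) = -1 + 2*(1/2) = -1 + 1 = 0)
7 + q(-6, -5)*(-7) = 7 + 0*(-7) = 7 + 0 = 7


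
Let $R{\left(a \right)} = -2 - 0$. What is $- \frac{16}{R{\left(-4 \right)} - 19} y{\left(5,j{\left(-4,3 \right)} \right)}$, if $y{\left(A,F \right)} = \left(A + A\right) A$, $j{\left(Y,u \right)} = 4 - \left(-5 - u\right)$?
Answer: $\frac{800}{21} \approx 38.095$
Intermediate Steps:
$R{\left(a \right)} = -2$ ($R{\left(a \right)} = -2 + 0 = -2$)
$j{\left(Y,u \right)} = 9 + u$ ($j{\left(Y,u \right)} = 4 + \left(5 + u\right) = 9 + u$)
$y{\left(A,F \right)} = 2 A^{2}$ ($y{\left(A,F \right)} = 2 A A = 2 A^{2}$)
$- \frac{16}{R{\left(-4 \right)} - 19} y{\left(5,j{\left(-4,3 \right)} \right)} = - \frac{16}{-2 - 19} \cdot 2 \cdot 5^{2} = - \frac{16}{-21} \cdot 2 \cdot 25 = \left(-16\right) \left(- \frac{1}{21}\right) 50 = \frac{16}{21} \cdot 50 = \frac{800}{21}$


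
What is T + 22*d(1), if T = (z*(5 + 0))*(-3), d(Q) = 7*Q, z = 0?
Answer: 154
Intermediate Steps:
T = 0 (T = (0*(5 + 0))*(-3) = (0*5)*(-3) = 0*(-3) = 0)
T + 22*d(1) = 0 + 22*(7*1) = 0 + 22*7 = 0 + 154 = 154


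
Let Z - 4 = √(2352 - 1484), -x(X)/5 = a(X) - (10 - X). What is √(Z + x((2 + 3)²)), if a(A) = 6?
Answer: √(-101 + 2*√217) ≈ 8.458*I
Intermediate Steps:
x(X) = 20 - 5*X (x(X) = -5*(6 - (10 - X)) = -5*(6 + (-10 + X)) = -5*(-4 + X) = 20 - 5*X)
Z = 4 + 2*√217 (Z = 4 + √(2352 - 1484) = 4 + √868 = 4 + 2*√217 ≈ 33.462)
√(Z + x((2 + 3)²)) = √((4 + 2*√217) + (20 - 5*(2 + 3)²)) = √((4 + 2*√217) + (20 - 5*5²)) = √((4 + 2*√217) + (20 - 5*25)) = √((4 + 2*√217) + (20 - 125)) = √((4 + 2*√217) - 105) = √(-101 + 2*√217)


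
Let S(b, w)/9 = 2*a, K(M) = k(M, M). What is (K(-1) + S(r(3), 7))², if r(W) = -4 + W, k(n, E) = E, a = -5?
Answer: 8281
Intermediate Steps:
K(M) = M
S(b, w) = -90 (S(b, w) = 9*(2*(-5)) = 9*(-10) = -90)
(K(-1) + S(r(3), 7))² = (-1 - 90)² = (-91)² = 8281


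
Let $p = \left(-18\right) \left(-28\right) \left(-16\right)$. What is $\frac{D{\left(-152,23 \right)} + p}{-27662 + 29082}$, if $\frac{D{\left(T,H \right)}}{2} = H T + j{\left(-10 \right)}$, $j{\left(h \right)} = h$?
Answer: $- \frac{3769}{355} \approx -10.617$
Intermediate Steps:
$p = -8064$ ($p = 504 \left(-16\right) = -8064$)
$D{\left(T,H \right)} = -20 + 2 H T$ ($D{\left(T,H \right)} = 2 \left(H T - 10\right) = 2 \left(-10 + H T\right) = -20 + 2 H T$)
$\frac{D{\left(-152,23 \right)} + p}{-27662 + 29082} = \frac{\left(-20 + 2 \cdot 23 \left(-152\right)\right) - 8064}{-27662 + 29082} = \frac{\left(-20 - 6992\right) - 8064}{1420} = \left(-7012 - 8064\right) \frac{1}{1420} = \left(-15076\right) \frac{1}{1420} = - \frac{3769}{355}$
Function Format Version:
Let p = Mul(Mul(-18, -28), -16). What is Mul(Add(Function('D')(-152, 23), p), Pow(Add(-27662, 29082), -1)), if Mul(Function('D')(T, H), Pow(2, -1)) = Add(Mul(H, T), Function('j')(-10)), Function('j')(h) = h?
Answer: Rational(-3769, 355) ≈ -10.617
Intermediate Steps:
p = -8064 (p = Mul(504, -16) = -8064)
Function('D')(T, H) = Add(-20, Mul(2, H, T)) (Function('D')(T, H) = Mul(2, Add(Mul(H, T), -10)) = Mul(2, Add(-10, Mul(H, T))) = Add(-20, Mul(2, H, T)))
Mul(Add(Function('D')(-152, 23), p), Pow(Add(-27662, 29082), -1)) = Mul(Add(Add(-20, Mul(2, 23, -152)), -8064), Pow(Add(-27662, 29082), -1)) = Mul(Add(Add(-20, -6992), -8064), Pow(1420, -1)) = Mul(Add(-7012, -8064), Rational(1, 1420)) = Mul(-15076, Rational(1, 1420)) = Rational(-3769, 355)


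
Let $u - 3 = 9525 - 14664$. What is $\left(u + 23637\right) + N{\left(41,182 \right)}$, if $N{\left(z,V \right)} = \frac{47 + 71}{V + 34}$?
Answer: $\frac{1998167}{108} \approx 18502.0$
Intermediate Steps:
$N{\left(z,V \right)} = \frac{118}{34 + V}$
$u = -5136$ ($u = 3 + \left(9525 - 14664\right) = 3 - 5139 = -5136$)
$\left(u + 23637\right) + N{\left(41,182 \right)} = \left(-5136 + 23637\right) + \frac{118}{34 + 182} = 18501 + \frac{118}{216} = 18501 + 118 \cdot \frac{1}{216} = 18501 + \frac{59}{108} = \frac{1998167}{108}$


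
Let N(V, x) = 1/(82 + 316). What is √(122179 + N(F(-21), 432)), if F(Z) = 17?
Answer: 3*√2150404746/398 ≈ 349.54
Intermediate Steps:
N(V, x) = 1/398
√(122179 + N(F(-21), 432)) = √(122179 + 1/398) = √(48627243/398) = 3*√2150404746/398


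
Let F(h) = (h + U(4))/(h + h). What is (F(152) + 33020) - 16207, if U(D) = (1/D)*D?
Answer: 5111305/304 ≈ 16814.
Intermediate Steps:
U(D) = 1 (U(D) = D/D = 1)
F(h) = (1 + h)/(2*h) (F(h) = (h + 1)/(h + h) = (1 + h)/((2*h)) = (1 + h)*(1/(2*h)) = (1 + h)/(2*h))
(F(152) + 33020) - 16207 = ((1/2)*(1 + 152)/152 + 33020) - 16207 = ((1/2)*(1/152)*153 + 33020) - 16207 = (153/304 + 33020) - 16207 = 10038233/304 - 16207 = 5111305/304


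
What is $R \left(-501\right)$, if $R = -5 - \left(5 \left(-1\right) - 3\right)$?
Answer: $-1503$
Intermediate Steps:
$R = 3$ ($R = -5 - \left(-5 - 3\right) = -5 - -8 = -5 + 8 = 3$)
$R \left(-501\right) = 3 \left(-501\right) = -1503$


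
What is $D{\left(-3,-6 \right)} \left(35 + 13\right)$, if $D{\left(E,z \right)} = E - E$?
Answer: $0$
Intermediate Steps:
$D{\left(E,z \right)} = 0$
$D{\left(-3,-6 \right)} \left(35 + 13\right) = 0 \left(35 + 13\right) = 0 \cdot 48 = 0$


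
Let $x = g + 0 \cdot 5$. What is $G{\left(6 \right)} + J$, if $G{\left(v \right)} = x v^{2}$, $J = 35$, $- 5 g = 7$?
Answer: $- \frac{77}{5} \approx -15.4$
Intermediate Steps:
$g = - \frac{7}{5}$ ($g = \left(- \frac{1}{5}\right) 7 = - \frac{7}{5} \approx -1.4$)
$x = - \frac{7}{5}$ ($x = - \frac{7}{5} + 0 \cdot 5 = - \frac{7}{5} + 0 = - \frac{7}{5} \approx -1.4$)
$G{\left(v \right)} = - \frac{7 v^{2}}{5}$
$G{\left(6 \right)} + J = - \frac{7 \cdot 6^{2}}{5} + 35 = \left(- \frac{7}{5}\right) 36 + 35 = - \frac{252}{5} + 35 = - \frac{77}{5}$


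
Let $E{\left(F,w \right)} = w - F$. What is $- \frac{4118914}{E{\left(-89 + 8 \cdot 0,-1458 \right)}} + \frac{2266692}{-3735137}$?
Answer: $\frac{415719053510}{138200069} \approx 3008.1$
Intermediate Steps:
$- \frac{4118914}{E{\left(-89 + 8 \cdot 0,-1458 \right)}} + \frac{2266692}{-3735137} = - \frac{4118914}{-1458 - \left(-89 + 8 \cdot 0\right)} + \frac{2266692}{-3735137} = - \frac{4118914}{-1458 - \left(-89 + 0\right)} + 2266692 \left(- \frac{1}{3735137}\right) = - \frac{4118914}{-1458 - -89} - \frac{2266692}{3735137} = - \frac{4118914}{-1458 + 89} - \frac{2266692}{3735137} = - \frac{4118914}{-1369} - \frac{2266692}{3735137} = \left(-4118914\right) \left(- \frac{1}{1369}\right) - \frac{2266692}{3735137} = \frac{111322}{37} - \frac{2266692}{3735137} = \frac{415719053510}{138200069}$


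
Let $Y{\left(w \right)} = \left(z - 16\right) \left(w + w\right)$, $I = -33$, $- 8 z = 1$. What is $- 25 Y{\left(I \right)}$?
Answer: $- \frac{106425}{4} \approx -26606.0$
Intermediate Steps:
$z = - \frac{1}{8}$ ($z = \left(- \frac{1}{8}\right) 1 = - \frac{1}{8} \approx -0.125$)
$Y{\left(w \right)} = - \frac{129 w}{4}$ ($Y{\left(w \right)} = \left(- \frac{1}{8} - 16\right) \left(w + w\right) = - \frac{129 \cdot 2 w}{8} = - \frac{129 w}{4}$)
$- 25 Y{\left(I \right)} = - 25 \left(\left(- \frac{129}{4}\right) \left(-33\right)\right) = \left(-25\right) \frac{4257}{4} = - \frac{106425}{4}$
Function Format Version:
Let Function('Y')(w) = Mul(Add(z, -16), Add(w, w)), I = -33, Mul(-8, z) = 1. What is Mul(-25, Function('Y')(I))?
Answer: Rational(-106425, 4) ≈ -26606.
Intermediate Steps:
z = Rational(-1, 8) (z = Mul(Rational(-1, 8), 1) = Rational(-1, 8) ≈ -0.12500)
Function('Y')(w) = Mul(Rational(-129, 4), w) (Function('Y')(w) = Mul(Add(Rational(-1, 8), -16), Add(w, w)) = Mul(Rational(-129, 8), Mul(2, w)) = Mul(Rational(-129, 4), w))
Mul(-25, Function('Y')(I)) = Mul(-25, Mul(Rational(-129, 4), -33)) = Mul(-25, Rational(4257, 4)) = Rational(-106425, 4)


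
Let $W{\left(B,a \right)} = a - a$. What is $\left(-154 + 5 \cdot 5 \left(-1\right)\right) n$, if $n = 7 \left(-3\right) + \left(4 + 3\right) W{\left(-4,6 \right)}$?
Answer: $3759$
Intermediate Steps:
$W{\left(B,a \right)} = 0$
$n = -21$ ($n = 7 \left(-3\right) + \left(4 + 3\right) 0 = -21 + 7 \cdot 0 = -21 + 0 = -21$)
$\left(-154 + 5 \cdot 5 \left(-1\right)\right) n = \left(-154 + 5 \cdot 5 \left(-1\right)\right) \left(-21\right) = \left(-154 + 25 \left(-1\right)\right) \left(-21\right) = \left(-154 - 25\right) \left(-21\right) = \left(-179\right) \left(-21\right) = 3759$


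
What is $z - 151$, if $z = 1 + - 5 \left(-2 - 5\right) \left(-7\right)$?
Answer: $-395$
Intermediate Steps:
$z = -244$ ($z = 1 + \left(-5\right) \left(-7\right) \left(-7\right) = 1 + 35 \left(-7\right) = 1 - 245 = -244$)
$z - 151 = -244 - 151 = -395$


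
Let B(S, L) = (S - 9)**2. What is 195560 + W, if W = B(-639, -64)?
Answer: 615464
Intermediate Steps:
B(S, L) = (-9 + S)**2
W = 419904 (W = (-9 - 639)**2 = (-648)**2 = 419904)
195560 + W = 195560 + 419904 = 615464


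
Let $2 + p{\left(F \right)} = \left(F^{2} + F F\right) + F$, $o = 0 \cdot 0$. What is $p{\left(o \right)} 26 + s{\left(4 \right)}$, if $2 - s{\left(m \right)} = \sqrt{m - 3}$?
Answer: $-51$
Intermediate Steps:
$o = 0$
$s{\left(m \right)} = 2 - \sqrt{-3 + m}$ ($s{\left(m \right)} = 2 - \sqrt{m - 3} = 2 - \sqrt{-3 + m}$)
$p{\left(F \right)} = -2 + F + 2 F^{2}$ ($p{\left(F \right)} = -2 + \left(\left(F^{2} + F F\right) + F\right) = -2 + \left(\left(F^{2} + F^{2}\right) + F\right) = -2 + \left(2 F^{2} + F\right) = -2 + \left(F + 2 F^{2}\right) = -2 + F + 2 F^{2}$)
$p{\left(o \right)} 26 + s{\left(4 \right)} = \left(-2 + 0 + 2 \cdot 0^{2}\right) 26 + \left(2 - \sqrt{-3 + 4}\right) = \left(-2 + 0 + 2 \cdot 0\right) 26 + \left(2 - \sqrt{1}\right) = \left(-2 + 0 + 0\right) 26 + \left(2 - 1\right) = \left(-2\right) 26 + \left(2 - 1\right) = -52 + 1 = -51$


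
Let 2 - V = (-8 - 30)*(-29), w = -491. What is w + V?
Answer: -1591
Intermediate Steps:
V = -1100 (V = 2 - (-8 - 30)*(-29) = 2 - (-38)*(-29) = 2 - 1*1102 = 2 - 1102 = -1100)
w + V = -491 - 1100 = -1591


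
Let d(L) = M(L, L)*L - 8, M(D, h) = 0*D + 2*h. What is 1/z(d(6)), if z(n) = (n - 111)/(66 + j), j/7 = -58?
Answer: 340/47 ≈ 7.2340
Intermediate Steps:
j = -406 (j = 7*(-58) = -406)
M(D, h) = 2*h (M(D, h) = 0 + 2*h = 2*h)
d(L) = -8 + 2*L**2 (d(L) = (2*L)*L - 8 = 2*L**2 - 8 = -8 + 2*L**2)
z(n) = 111/340 - n/340 (z(n) = (n - 111)/(66 - 406) = (-111 + n)/(-340) = (-111 + n)*(-1/340) = 111/340 - n/340)
1/z(d(6)) = 1/(111/340 - (-8 + 2*6**2)/340) = 1/(111/340 - (-8 + 2*36)/340) = 1/(111/340 - (-8 + 72)/340) = 1/(111/340 - 1/340*64) = 1/(111/340 - 16/85) = 1/(47/340) = 340/47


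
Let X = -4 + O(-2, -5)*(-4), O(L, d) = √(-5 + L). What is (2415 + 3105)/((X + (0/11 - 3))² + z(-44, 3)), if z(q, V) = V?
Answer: -20700/1597 - 19320*I*√7/1597 ≈ -12.962 - 32.007*I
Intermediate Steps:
X = -4 - 4*I*√7 (X = -4 + √(-5 - 2)*(-4) = -4 + √(-7)*(-4) = -4 + (I*√7)*(-4) = -4 - 4*I*√7 ≈ -4.0 - 10.583*I)
(2415 + 3105)/((X + (0/11 - 3))² + z(-44, 3)) = (2415 + 3105)/(((-4 - 4*I*√7) + (0/11 - 3))² + 3) = 5520/(((-4 - 4*I*√7) + (0*(1/11) - 3))² + 3) = 5520/(((-4 - 4*I*√7) + (0 - 3))² + 3) = 5520/(((-4 - 4*I*√7) - 3)² + 3) = 5520/((-7 - 4*I*√7)² + 3) = 5520/(3 + (-7 - 4*I*√7)²)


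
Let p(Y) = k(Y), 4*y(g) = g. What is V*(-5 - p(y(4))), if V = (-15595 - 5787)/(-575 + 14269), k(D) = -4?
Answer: 10691/6847 ≈ 1.5614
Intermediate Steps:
y(g) = g/4
p(Y) = -4
V = -10691/6847 (V = -21382/13694 = -21382*1/13694 = -10691/6847 ≈ -1.5614)
V*(-5 - p(y(4))) = -10691*(-5 - 1*(-4))/6847 = -10691*(-5 + 4)/6847 = -10691/6847*(-1) = 10691/6847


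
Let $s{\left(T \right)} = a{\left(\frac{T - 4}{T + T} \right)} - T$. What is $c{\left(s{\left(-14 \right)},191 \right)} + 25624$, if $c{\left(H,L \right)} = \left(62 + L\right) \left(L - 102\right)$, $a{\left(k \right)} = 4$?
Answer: $48141$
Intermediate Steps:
$s{\left(T \right)} = 4 - T$
$c{\left(H,L \right)} = \left(-102 + L\right) \left(62 + L\right)$ ($c{\left(H,L \right)} = \left(62 + L\right) \left(-102 + L\right) = \left(-102 + L\right) \left(62 + L\right)$)
$c{\left(s{\left(-14 \right)},191 \right)} + 25624 = \left(-6324 + 191^{2} - 7640\right) + 25624 = \left(-6324 + 36481 - 7640\right) + 25624 = 22517 + 25624 = 48141$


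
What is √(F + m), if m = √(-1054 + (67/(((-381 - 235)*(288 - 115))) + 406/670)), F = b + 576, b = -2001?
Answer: √(-113511046169482500 + 4462535*I*√335640504483323270)/8925070 ≈ 0.42986 + 37.752*I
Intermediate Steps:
F = -1425 (F = -2001 + 576 = -1425)
m = I*√335640504483323270/17850140 (m = √(-1054 + (67/((-616*173)) + 406*(1/670))) = √(-1054 + (67/(-106568) + 203/335)) = √(-1054 + (67*(-1/106568) + 203/335)) = √(-1054 + (-67/106568 + 203/335)) = √(-1054 + 21610859/35700280) = √(-37606484261/35700280) = I*√335640504483323270/17850140 ≈ 32.456*I)
√(F + m) = √(-1425 + I*√335640504483323270/17850140)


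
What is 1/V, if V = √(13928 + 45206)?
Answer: √59134/59134 ≈ 0.0041123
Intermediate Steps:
V = √59134 ≈ 243.17
1/V = 1/(√59134) = √59134/59134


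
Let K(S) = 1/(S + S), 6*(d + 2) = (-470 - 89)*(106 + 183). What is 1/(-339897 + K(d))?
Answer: -161563/54914779014 ≈ -2.9421e-6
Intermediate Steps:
d = -161563/6 (d = -2 + ((-470 - 89)*(106 + 183))/6 = -2 + (-559*289)/6 = -2 + (⅙)*(-161551) = -2 - 161551/6 = -161563/6 ≈ -26927.)
K(S) = 1/(2*S)
1/(-339897 + K(d)) = 1/(-339897 + 1/(2*(-161563/6))) = 1/(-339897 + (½)*(-6/161563)) = 1/(-339897 - 3/161563) = 1/(-54914779014/161563) = -161563/54914779014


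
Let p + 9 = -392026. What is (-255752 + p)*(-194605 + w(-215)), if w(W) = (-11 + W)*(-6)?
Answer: 125184189963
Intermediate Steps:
p = -392035 (p = -9 - 392026 = -392035)
w(W) = 66 - 6*W
(-255752 + p)*(-194605 + w(-215)) = (-255752 - 392035)*(-194605 + (66 - 6*(-215))) = -647787*(-194605 + (66 + 1290)) = -647787*(-194605 + 1356) = -647787*(-193249) = 125184189963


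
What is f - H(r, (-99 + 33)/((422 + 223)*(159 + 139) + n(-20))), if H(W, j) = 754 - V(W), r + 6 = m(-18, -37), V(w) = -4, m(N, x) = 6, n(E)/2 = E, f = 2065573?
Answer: 2064815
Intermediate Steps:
n(E) = 2*E
r = 0 (r = -6 + 6 = 0)
H(W, j) = 758 (H(W, j) = 754 - 1*(-4) = 754 + 4 = 758)
f - H(r, (-99 + 33)/((422 + 223)*(159 + 139) + n(-20))) = 2065573 - 1*758 = 2065573 - 758 = 2064815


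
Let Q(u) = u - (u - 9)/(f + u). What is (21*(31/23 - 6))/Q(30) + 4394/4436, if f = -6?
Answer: -28097045/11886262 ≈ -2.3638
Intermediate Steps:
Q(u) = u - (-9 + u)/(-6 + u) (Q(u) = u - (u - 9)/(-6 + u) = u - (-9 + u)/(-6 + u))
(21*(31/23 - 6))/Q(30) + 4394/4436 = (21*(31/23 - 6))/(((9 + 30² - 7*30)/(-6 + 30))) + 4394/4436 = (21*(31*(1/23) - 6))/(((9 + 900 - 210)/24)) + 4394*(1/4436) = (21*(31/23 - 6))/(((1/24)*699)) + 2197/2218 = (21*(-107/23))/(233/8) + 2197/2218 = -2247/23*8/233 + 2197/2218 = -17976/5359 + 2197/2218 = -28097045/11886262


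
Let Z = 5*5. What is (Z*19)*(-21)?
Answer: -9975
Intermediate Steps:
Z = 25
(Z*19)*(-21) = (25*19)*(-21) = 475*(-21) = -9975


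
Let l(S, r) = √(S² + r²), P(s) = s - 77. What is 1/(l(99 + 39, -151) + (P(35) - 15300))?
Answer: -15342/235335119 - √41845/235335119 ≈ -6.6061e-5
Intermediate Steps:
P(s) = -77 + s
1/(l(99 + 39, -151) + (P(35) - 15300)) = 1/(√((99 + 39)² + (-151)²) + ((-77 + 35) - 15300)) = 1/(√(138² + 22801) + (-42 - 15300)) = 1/(√(19044 + 22801) - 15342) = 1/(√41845 - 15342) = 1/(-15342 + √41845)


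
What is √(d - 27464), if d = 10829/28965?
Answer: I*√23041192061415/28965 ≈ 165.72*I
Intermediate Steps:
d = 10829/28965 (d = 10829*(1/28965) = 10829/28965 ≈ 0.37387)
√(d - 27464) = √(10829/28965 - 27464) = √(-795483931/28965) = I*√23041192061415/28965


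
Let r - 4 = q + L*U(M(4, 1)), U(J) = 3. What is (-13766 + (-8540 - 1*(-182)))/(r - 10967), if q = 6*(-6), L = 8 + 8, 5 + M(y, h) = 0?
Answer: 22124/10951 ≈ 2.0203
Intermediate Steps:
M(y, h) = -5 (M(y, h) = -5 + 0 = -5)
L = 16
q = -36
r = 16 (r = 4 + (-36 + 16*3) = 4 + (-36 + 48) = 4 + 12 = 16)
(-13766 + (-8540 - 1*(-182)))/(r - 10967) = (-13766 + (-8540 - 1*(-182)))/(16 - 10967) = (-13766 + (-8540 + 182))/(-10951) = (-13766 - 8358)*(-1/10951) = -22124*(-1/10951) = 22124/10951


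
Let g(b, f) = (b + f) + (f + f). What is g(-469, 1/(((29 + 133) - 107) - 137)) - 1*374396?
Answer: -30738933/82 ≈ -3.7487e+5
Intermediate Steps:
g(b, f) = b + 3*f (g(b, f) = (b + f) + 2*f = b + 3*f)
g(-469, 1/(((29 + 133) - 107) - 137)) - 1*374396 = (-469 + 3/(((29 + 133) - 107) - 137)) - 1*374396 = (-469 + 3/((162 - 107) - 137)) - 374396 = (-469 + 3/(55 - 137)) - 374396 = (-469 + 3/(-82)) - 374396 = (-469 + 3*(-1/82)) - 374396 = (-469 - 3/82) - 374396 = -38461/82 - 374396 = -30738933/82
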